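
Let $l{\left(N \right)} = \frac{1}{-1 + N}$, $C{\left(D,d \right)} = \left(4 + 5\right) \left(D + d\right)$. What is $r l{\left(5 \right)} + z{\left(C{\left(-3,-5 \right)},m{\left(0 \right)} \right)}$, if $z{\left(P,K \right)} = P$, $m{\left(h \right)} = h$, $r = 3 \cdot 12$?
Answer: $-63$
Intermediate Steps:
$C{\left(D,d \right)} = 9 D + 9 d$ ($C{\left(D,d \right)} = 9 \left(D + d\right) = 9 D + 9 d$)
$r = 36$
$r l{\left(5 \right)} + z{\left(C{\left(-3,-5 \right)},m{\left(0 \right)} \right)} = \frac{36}{-1 + 5} + \left(9 \left(-3\right) + 9 \left(-5\right)\right) = \frac{36}{4} - 72 = 36 \cdot \frac{1}{4} - 72 = 9 - 72 = -63$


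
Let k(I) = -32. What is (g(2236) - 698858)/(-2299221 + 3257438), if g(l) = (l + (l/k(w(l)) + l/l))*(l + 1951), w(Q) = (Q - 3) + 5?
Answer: 66999155/7665736 ≈ 8.7401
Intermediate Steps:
w(Q) = 2 + Q (w(Q) = (-3 + Q) + 5 = 2 + Q)
g(l) = (1 + 31*l/32)*(1951 + l) (g(l) = (l + (l/(-32) + l/l))*(l + 1951) = (l + (l*(-1/32) + 1))*(1951 + l) = (l + (-l/32 + 1))*(1951 + l) = (l + (1 - l/32))*(1951 + l) = (1 + 31*l/32)*(1951 + l))
(g(2236) - 698858)/(-2299221 + 3257438) = ((1951 + (31/32)*2236² + (60513/32)*2236) - 698858)/(-2299221 + 3257438) = ((1951 + (31/32)*4999696 + 33826767/8) - 698858)/958217 = ((1951 + 9686911/2 + 33826767/8) - 698858)*(1/958217) = (72590019/8 - 698858)*(1/958217) = (66999155/8)*(1/958217) = 66999155/7665736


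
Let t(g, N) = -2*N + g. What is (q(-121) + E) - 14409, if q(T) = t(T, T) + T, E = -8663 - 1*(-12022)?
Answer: -11050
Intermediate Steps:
t(g, N) = g - 2*N
E = 3359 (E = -8663 + 12022 = 3359)
q(T) = 0 (q(T) = (T - 2*T) + T = -T + T = 0)
(q(-121) + E) - 14409 = (0 + 3359) - 14409 = 3359 - 14409 = -11050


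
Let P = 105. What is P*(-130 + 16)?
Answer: -11970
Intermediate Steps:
P*(-130 + 16) = 105*(-130 + 16) = 105*(-114) = -11970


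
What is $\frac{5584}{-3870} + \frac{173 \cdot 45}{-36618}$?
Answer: $- \frac{39100477}{23618610} \approx -1.6555$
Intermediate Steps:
$\frac{5584}{-3870} + \frac{173 \cdot 45}{-36618} = 5584 \left(- \frac{1}{3870}\right) + 7785 \left(- \frac{1}{36618}\right) = - \frac{2792}{1935} - \frac{2595}{12206} = - \frac{39100477}{23618610}$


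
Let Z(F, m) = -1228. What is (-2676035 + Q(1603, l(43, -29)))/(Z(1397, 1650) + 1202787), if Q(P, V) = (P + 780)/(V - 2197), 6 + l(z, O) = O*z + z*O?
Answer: -12569338778/5643722623 ≈ -2.2271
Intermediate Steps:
l(z, O) = -6 + 2*O*z (l(z, O) = -6 + (O*z + z*O) = -6 + (O*z + O*z) = -6 + 2*O*z)
Q(P, V) = (780 + P)/(-2197 + V)
(-2676035 + Q(1603, l(43, -29)))/(Z(1397, 1650) + 1202787) = (-2676035 + (780 + 1603)/(-2197 + (-6 + 2*(-29)*43)))/(-1228 + 1202787) = (-2676035 + 2383/(-2197 + (-6 - 2494)))/1201559 = (-2676035 + 2383/(-2197 - 2500))*(1/1201559) = (-2676035 + 2383/(-4697))*(1/1201559) = (-2676035 - 1/4697*2383)*(1/1201559) = (-2676035 - 2383/4697)*(1/1201559) = -12569338778/4697*1/1201559 = -12569338778/5643722623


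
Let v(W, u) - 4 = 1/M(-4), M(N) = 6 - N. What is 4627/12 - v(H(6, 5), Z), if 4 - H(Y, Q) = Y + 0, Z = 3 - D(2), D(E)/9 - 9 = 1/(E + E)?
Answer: 22889/60 ≈ 381.48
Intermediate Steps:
D(E) = 81 + 9/(2*E) (D(E) = 81 + 9/(E + E) = 81 + 9/((2*E)) = 81 + 9*(1/(2*E)) = 81 + 9/(2*E))
Z = -321/4 (Z = 3 - (81 + (9/2)/2) = 3 - (81 + (9/2)*(½)) = 3 - (81 + 9/4) = 3 - 1*333/4 = 3 - 333/4 = -321/4 ≈ -80.250)
H(Y, Q) = 4 - Y (H(Y, Q) = 4 - (Y + 0) = 4 - Y)
v(W, u) = 41/10 (v(W, u) = 4 + 1/(6 - 1*(-4)) = 4 + 1/(6 + 4) = 4 + 1/10 = 4 + ⅒ = 41/10)
4627/12 - v(H(6, 5), Z) = 4627/12 - 1*41/10 = 4627*(1/12) - 41/10 = 4627/12 - 41/10 = 22889/60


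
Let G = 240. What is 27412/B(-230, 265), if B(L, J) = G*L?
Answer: -6853/13800 ≈ -0.49659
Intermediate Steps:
B(L, J) = 240*L
27412/B(-230, 265) = 27412/((240*(-230))) = 27412/(-55200) = 27412*(-1/55200) = -6853/13800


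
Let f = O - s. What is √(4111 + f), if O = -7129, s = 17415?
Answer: 7*I*√417 ≈ 142.94*I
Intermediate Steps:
f = -24544 (f = -7129 - 1*17415 = -7129 - 17415 = -24544)
√(4111 + f) = √(4111 - 24544) = √(-20433) = 7*I*√417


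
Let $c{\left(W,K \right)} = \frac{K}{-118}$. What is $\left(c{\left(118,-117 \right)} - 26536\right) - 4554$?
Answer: $- \frac{3668503}{118} \approx -31089.0$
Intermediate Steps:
$c{\left(W,K \right)} = - \frac{K}{118}$ ($c{\left(W,K \right)} = K \left(- \frac{1}{118}\right) = - \frac{K}{118}$)
$\left(c{\left(118,-117 \right)} - 26536\right) - 4554 = \left(\left(- \frac{1}{118}\right) \left(-117\right) - 26536\right) - 4554 = \left(\frac{117}{118} - 26536\right) - 4554 = - \frac{3131131}{118} - 4554 = - \frac{3668503}{118}$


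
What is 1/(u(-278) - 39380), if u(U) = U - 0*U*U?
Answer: -1/39658 ≈ -2.5216e-5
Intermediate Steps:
u(U) = U (u(U) = U - 0*U = U - 1*0 = U + 0 = U)
1/(u(-278) - 39380) = 1/(-278 - 39380) = 1/(-39658) = -1/39658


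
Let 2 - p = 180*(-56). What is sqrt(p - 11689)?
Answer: I*sqrt(1607) ≈ 40.087*I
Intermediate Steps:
p = 10082 (p = 2 - 180*(-56) = 2 - 1*(-10080) = 2 + 10080 = 10082)
sqrt(p - 11689) = sqrt(10082 - 11689) = sqrt(-1607) = I*sqrt(1607)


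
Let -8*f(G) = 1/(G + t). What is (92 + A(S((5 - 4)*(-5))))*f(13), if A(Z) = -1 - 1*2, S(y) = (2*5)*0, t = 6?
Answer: -89/152 ≈ -0.58553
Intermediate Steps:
f(G) = -1/(8*(6 + G)) (f(G) = -1/(8*(G + 6)) = -1/(8*(6 + G)))
S(y) = 0 (S(y) = 10*0 = 0)
A(Z) = -3 (A(Z) = -1 - 2 = -3)
(92 + A(S((5 - 4)*(-5))))*f(13) = (92 - 3)*(-1/(48 + 8*13)) = 89*(-1/(48 + 104)) = 89*(-1/152) = -89/152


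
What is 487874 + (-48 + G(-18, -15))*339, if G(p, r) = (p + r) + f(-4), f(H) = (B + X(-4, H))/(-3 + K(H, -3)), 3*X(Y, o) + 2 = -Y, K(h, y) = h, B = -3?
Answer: 460528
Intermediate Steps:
X(Y, o) = -2/3 - Y/3 (X(Y, o) = -2/3 + (-Y)/3 = -2/3 - Y/3)
f(H) = -7/(3*(-3 + H)) (f(H) = (-3 + (-2/3 - 1/3*(-4)))/(-3 + H) = (-3 + (-2/3 + 4/3))/(-3 + H) = (-3 + 2/3)/(-3 + H) = -7/(3*(-3 + H)))
G(p, r) = 1/3 + p + r (G(p, r) = (p + r) - 7/(-9 + 3*(-4)) = (p + r) - 7/(-9 - 12) = (p + r) - 7/(-21) = (p + r) - 7*(-1/21) = (p + r) + 1/3 = 1/3 + p + r)
487874 + (-48 + G(-18, -15))*339 = 487874 + (-48 + (1/3 - 18 - 15))*339 = 487874 + (-48 - 98/3)*339 = 487874 - 242/3*339 = 487874 - 27346 = 460528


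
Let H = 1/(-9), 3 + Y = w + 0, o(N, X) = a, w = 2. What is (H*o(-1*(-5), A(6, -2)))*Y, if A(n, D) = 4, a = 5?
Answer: 5/9 ≈ 0.55556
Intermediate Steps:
o(N, X) = 5
Y = -1 (Y = -3 + (2 + 0) = -3 + 2 = -1)
H = -⅑ ≈ -0.11111
(H*o(-1*(-5), A(6, -2)))*Y = -⅑*5*(-1) = -5/9*(-1) = 5/9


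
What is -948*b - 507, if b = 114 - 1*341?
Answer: 214689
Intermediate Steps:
b = -227 (b = 114 - 341 = -227)
-948*b - 507 = -948*(-227) - 507 = 215196 - 507 = 214689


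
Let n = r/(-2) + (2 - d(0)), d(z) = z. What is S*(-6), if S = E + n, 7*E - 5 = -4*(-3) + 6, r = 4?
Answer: -138/7 ≈ -19.714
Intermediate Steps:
E = 23/7 (E = 5/7 + (-4*(-3) + 6)/7 = 5/7 + (12 + 6)/7 = 5/7 + (1/7)*18 = 5/7 + 18/7 = 23/7 ≈ 3.2857)
n = 0 (n = 4/(-2) + (2 - 1*0) = -1/2*4 + (2 + 0) = -2 + 2 = 0)
S = 23/7 (S = 23/7 + 0 = 23/7 ≈ 3.2857)
S*(-6) = (23/7)*(-6) = -138/7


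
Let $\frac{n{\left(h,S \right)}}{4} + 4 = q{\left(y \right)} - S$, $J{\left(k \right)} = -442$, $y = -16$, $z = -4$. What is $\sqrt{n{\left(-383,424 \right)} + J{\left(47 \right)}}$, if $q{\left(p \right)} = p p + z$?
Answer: $i \sqrt{1146} \approx 33.853 i$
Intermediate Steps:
$q{\left(p \right)} = -4 + p^{2}$ ($q{\left(p \right)} = p p - 4 = p^{2} - 4 = -4 + p^{2}$)
$n{\left(h,S \right)} = 992 - 4 S$ ($n{\left(h,S \right)} = -16 + 4 \left(\left(-4 + \left(-16\right)^{2}\right) - S\right) = -16 + 4 \left(\left(-4 + 256\right) - S\right) = -16 + 4 \left(252 - S\right) = -16 - \left(-1008 + 4 S\right) = 992 - 4 S$)
$\sqrt{n{\left(-383,424 \right)} + J{\left(47 \right)}} = \sqrt{\left(992 - 1696\right) - 442} = \sqrt{-704 - 442} = \sqrt{-1146} = i \sqrt{1146}$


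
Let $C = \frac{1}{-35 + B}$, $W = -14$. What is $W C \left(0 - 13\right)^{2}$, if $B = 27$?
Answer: $\frac{1183}{4} \approx 295.75$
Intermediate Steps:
$C = - \frac{1}{8}$ ($C = \frac{1}{-35 + 27} = \frac{1}{-8} = - \frac{1}{8} \approx -0.125$)
$W C \left(0 - 13\right)^{2} = - 14 \left(- \frac{\left(0 - 13\right)^{2}}{8}\right) = - 14 \left(- \frac{\left(-13\right)^{2}}{8}\right) = - 14 \left(\left(- \frac{1}{8}\right) 169\right) = \left(-14\right) \left(- \frac{169}{8}\right) = \frac{1183}{4}$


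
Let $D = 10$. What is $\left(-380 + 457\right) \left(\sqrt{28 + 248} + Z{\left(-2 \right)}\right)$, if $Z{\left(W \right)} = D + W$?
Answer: $616 + 154 \sqrt{69} \approx 1895.2$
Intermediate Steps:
$Z{\left(W \right)} = 10 + W$
$\left(-380 + 457\right) \left(\sqrt{28 + 248} + Z{\left(-2 \right)}\right) = \left(-380 + 457\right) \left(\sqrt{28 + 248} + \left(10 - 2\right)\right) = 77 \left(\sqrt{276} + 8\right) = 77 \left(2 \sqrt{69} + 8\right) = 77 \left(8 + 2 \sqrt{69}\right) = 616 + 154 \sqrt{69}$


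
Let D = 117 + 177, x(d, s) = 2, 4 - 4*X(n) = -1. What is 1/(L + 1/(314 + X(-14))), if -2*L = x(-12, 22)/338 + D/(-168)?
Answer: 131144/114779 ≈ 1.1426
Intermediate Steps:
X(n) = 5/4 (X(n) = 1 - ¼*(-1) = 1 + ¼ = 5/4)
D = 294
L = 1179/1352 (L = -(2/338 + 294/(-168))/2 = -(2*(1/338) + 294*(-1/168))/2 = -(1/169 - 7/4)/2 = -½*(-1179/676) = 1179/1352 ≈ 0.87204)
1/(L + 1/(314 + X(-14))) = 1/(1179/1352 + 1/(314 + 5/4)) = 1/(1179/1352 + 1/(1261/4)) = 1/(1179/1352 + 4/1261) = 1/(114779/131144) = 131144/114779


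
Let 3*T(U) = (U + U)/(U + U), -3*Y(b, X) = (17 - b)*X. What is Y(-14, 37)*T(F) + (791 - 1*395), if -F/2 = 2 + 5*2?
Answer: 2417/9 ≈ 268.56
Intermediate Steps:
Y(b, X) = -X*(17 - b)/3 (Y(b, X) = -(17 - b)*X/3 = -X*(17 - b)/3)
F = -24 (F = -2*(2 + 5*2) = -2*(2 + 10) = -2*12 = -24)
T(U) = ⅓ (T(U) = ((U + U)/(U + U))/3 = ((2*U)/((2*U)))/3 = ((2*U)*(1/(2*U)))/3 = (⅓)*1 = ⅓)
Y(-14, 37)*T(F) + (791 - 1*395) = ((⅓)*37*(-17 - 14))*(⅓) + (791 - 1*395) = ((⅓)*37*(-31))*(⅓) + (791 - 395) = -1147/3*⅓ + 396 = -1147/9 + 396 = 2417/9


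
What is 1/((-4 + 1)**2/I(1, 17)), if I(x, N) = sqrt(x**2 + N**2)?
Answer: sqrt(290)/9 ≈ 1.8922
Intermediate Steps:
I(x, N) = sqrt(N**2 + x**2)
1/((-4 + 1)**2/I(1, 17)) = 1/((-4 + 1)**2/(sqrt(17**2 + 1**2))) = 1/((-3)**2/(sqrt(289 + 1))) = 1/(9/(sqrt(290))) = 1/(9*(sqrt(290)/290)) = 1/(9*sqrt(290)/290) = sqrt(290)/9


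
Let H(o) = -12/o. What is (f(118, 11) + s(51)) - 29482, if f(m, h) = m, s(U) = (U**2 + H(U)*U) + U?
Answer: -26724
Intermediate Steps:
s(U) = -12 + U + U**2 (s(U) = (U**2 + (-12/U)*U) + U = (U**2 - 12) + U = (-12 + U**2) + U = -12 + U + U**2)
(f(118, 11) + s(51)) - 29482 = (118 + (-12 + 51*(1 + 51))) - 29482 = (118 + (-12 + 51*52)) - 29482 = (118 + (-12 + 2652)) - 29482 = (118 + 2640) - 29482 = 2758 - 29482 = -26724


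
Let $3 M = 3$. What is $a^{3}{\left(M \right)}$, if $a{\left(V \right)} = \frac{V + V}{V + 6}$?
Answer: $\frac{8}{343} \approx 0.023324$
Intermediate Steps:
$M = 1$ ($M = \frac{1}{3} \cdot 3 = 1$)
$a{\left(V \right)} = \frac{2 V}{6 + V}$
$a^{3}{\left(M \right)} = \left(2 \cdot 1 \frac{1}{6 + 1}\right)^{3} = \left(2 \cdot 1 \cdot \frac{1}{7}\right)^{3} = \left(\frac{2}{7}\right)^{3} = \frac{8}{343}$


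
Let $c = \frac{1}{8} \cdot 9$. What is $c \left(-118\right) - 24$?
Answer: $- \frac{627}{4} \approx -156.75$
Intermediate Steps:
$c = \frac{9}{8}$ ($c = \frac{1}{8} \cdot 9 = \frac{9}{8} \approx 1.125$)
$c \left(-118\right) - 24 = \frac{9}{8} \left(-118\right) - 24 = - \frac{531}{4} - 24 = - \frac{627}{4}$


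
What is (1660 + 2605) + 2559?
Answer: 6824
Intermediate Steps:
(1660 + 2605) + 2559 = 4265 + 2559 = 6824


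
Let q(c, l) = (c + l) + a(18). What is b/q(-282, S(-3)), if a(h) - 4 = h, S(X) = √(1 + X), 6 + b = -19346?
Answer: 2515760/33801 + 9676*I*√2/33801 ≈ 74.429 + 0.40484*I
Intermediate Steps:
b = -19352 (b = -6 - 19346 = -19352)
a(h) = 4 + h
q(c, l) = 22 + c + l (q(c, l) = (c + l) + (4 + 18) = (c + l) + 22 = 22 + c + l)
b/q(-282, S(-3)) = -19352/(22 - 282 + √(1 - 3)) = -19352/(22 - 282 + √(-2)) = -19352/(22 - 282 + I*√2) = -19352/(-260 + I*√2)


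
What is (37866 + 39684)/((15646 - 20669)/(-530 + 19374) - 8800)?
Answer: -1461352200/165832223 ≈ -8.8122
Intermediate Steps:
(37866 + 39684)/((15646 - 20669)/(-530 + 19374) - 8800) = 77550/(-5023/18844 - 8800) = 77550/(-165832223/18844) = 77550*(-18844/165832223) = -1461352200/165832223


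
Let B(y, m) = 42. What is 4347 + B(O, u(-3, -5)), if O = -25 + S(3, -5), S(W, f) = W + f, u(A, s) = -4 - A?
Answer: 4389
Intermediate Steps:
O = -27 (O = -25 + (3 - 5) = -25 - 2 = -27)
4347 + B(O, u(-3, -5)) = 4347 + 42 = 4389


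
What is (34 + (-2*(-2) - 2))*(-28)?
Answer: -1008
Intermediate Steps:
(34 + (-2*(-2) - 2))*(-28) = (34 + (4 - 2))*(-28) = (34 + 2)*(-28) = 36*(-28) = -1008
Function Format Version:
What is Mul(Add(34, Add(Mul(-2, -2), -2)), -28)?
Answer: -1008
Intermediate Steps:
Mul(Add(34, Add(Mul(-2, -2), -2)), -28) = Mul(Add(34, Add(4, -2)), -28) = Mul(Add(34, 2), -28) = Mul(36, -28) = -1008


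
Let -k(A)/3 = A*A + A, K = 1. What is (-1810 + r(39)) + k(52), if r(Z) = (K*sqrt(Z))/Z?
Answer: -10078 + sqrt(39)/39 ≈ -10078.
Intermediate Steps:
r(Z) = 1/sqrt(Z) (r(Z) = (1*sqrt(Z))/Z = sqrt(Z)/Z = 1/sqrt(Z))
k(A) = -3*A - 3*A**2 (k(A) = -3*(A*A + A) = -3*(A**2 + A) = -3*(A + A**2) = -3*A - 3*A**2)
(-1810 + r(39)) + k(52) = (-1810 + 1/sqrt(39)) - 3*52*(1 + 52) = (-1810 + sqrt(39)/39) - 3*52*53 = (-1810 + sqrt(39)/39) - 8268 = -10078 + sqrt(39)/39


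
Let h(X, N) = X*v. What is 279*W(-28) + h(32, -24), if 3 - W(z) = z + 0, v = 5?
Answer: 8809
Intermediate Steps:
h(X, N) = 5*X (h(X, N) = X*5 = 5*X)
W(z) = 3 - z (W(z) = 3 - (z + 0) = 3 - z)
279*W(-28) + h(32, -24) = 279*(3 - 1*(-28)) + 5*32 = 279*(3 + 28) + 160 = 279*31 + 160 = 8649 + 160 = 8809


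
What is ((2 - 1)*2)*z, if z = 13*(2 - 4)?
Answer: -52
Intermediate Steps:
z = -26 (z = 13*(-2) = -26)
((2 - 1)*2)*z = ((2 - 1)*2)*(-26) = (1*2)*(-26) = 2*(-26) = -52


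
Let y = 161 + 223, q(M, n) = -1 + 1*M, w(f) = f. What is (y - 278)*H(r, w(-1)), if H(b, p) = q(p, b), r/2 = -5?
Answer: -212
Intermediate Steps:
r = -10 (r = 2*(-5) = -10)
q(M, n) = -1 + M
H(b, p) = -1 + p
y = 384
(y - 278)*H(r, w(-1)) = (384 - 278)*(-1 - 1) = 106*(-2) = -212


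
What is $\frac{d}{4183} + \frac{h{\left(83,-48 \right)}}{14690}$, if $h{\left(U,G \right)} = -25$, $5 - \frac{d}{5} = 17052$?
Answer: $- \frac{250441345}{12289654} \approx -20.378$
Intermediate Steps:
$d = -85235$ ($d = 25 - 85260 = -85235$)
$\frac{d}{4183} + \frac{h{\left(83,-48 \right)}}{14690} = - \frac{85235}{4183} - \frac{25}{14690} = \left(-85235\right) \frac{1}{4183} - \frac{5}{2938} = - \frac{85235}{4183} - \frac{5}{2938} = - \frac{250441345}{12289654}$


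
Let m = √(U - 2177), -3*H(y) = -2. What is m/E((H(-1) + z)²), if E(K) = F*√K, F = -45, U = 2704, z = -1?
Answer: -√527/15 ≈ -1.5304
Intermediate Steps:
H(y) = ⅔ (H(y) = -⅓*(-2) = ⅔)
E(K) = -45*√K
m = √527 (m = √(2704 - 2177) = √527 ≈ 22.956)
m/E((H(-1) + z)²) = √527/((-45*√((⅔ - 1)²))) = √527/((-45*√((-⅓)²))) = √527/((-45*√(⅑))) = √527/((-45*⅓)) = √527/(-15) = √527*(-1/15) = -√527/15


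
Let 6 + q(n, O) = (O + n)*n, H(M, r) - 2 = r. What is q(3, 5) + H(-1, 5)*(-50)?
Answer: -332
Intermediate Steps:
H(M, r) = 2 + r
q(n, O) = -6 + n*(O + n) (q(n, O) = -6 + (O + n)*n = -6 + n*(O + n))
q(3, 5) + H(-1, 5)*(-50) = (-6 + 3**2 + 5*3) + (2 + 5)*(-50) = (-6 + 9 + 15) + 7*(-50) = 18 - 350 = -332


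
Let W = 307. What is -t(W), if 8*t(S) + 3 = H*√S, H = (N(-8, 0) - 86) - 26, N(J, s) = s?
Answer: 3/8 + 14*√307 ≈ 245.67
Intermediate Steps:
H = -112 (H = (0 - 86) - 26 = -86 - 26 = -112)
t(S) = -3/8 - 14*√S (t(S) = -3/8 + (-112*√S)/8 = -3/8 - 14*√S)
-t(W) = -(-3/8 - 14*√307) = 3/8 + 14*√307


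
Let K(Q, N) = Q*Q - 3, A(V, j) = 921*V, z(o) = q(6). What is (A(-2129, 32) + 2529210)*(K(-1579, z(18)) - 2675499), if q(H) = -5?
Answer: -103597334661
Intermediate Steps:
z(o) = -5
K(Q, N) = -3 + Q**2 (K(Q, N) = Q**2 - 3 = -3 + Q**2)
(A(-2129, 32) + 2529210)*(K(-1579, z(18)) - 2675499) = (921*(-2129) + 2529210)*((-3 + (-1579)**2) - 2675499) = (-1960809 + 2529210)*((-3 + 2493241) - 2675499) = 568401*(2493238 - 2675499) = 568401*(-182261) = -103597334661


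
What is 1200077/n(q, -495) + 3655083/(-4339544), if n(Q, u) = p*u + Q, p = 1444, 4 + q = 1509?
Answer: -7814866271713/3095288246600 ≈ -2.5248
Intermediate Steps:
q = 1505 (q = -4 + 1509 = 1505)
n(Q, u) = Q + 1444*u (n(Q, u) = 1444*u + Q = Q + 1444*u)
1200077/n(q, -495) + 3655083/(-4339544) = 1200077/(1505 + 1444*(-495)) + 3655083/(-4339544) = 1200077/(1505 - 714780) + 3655083*(-1/4339544) = 1200077/(-713275) - 3655083/4339544 = 1200077*(-1/713275) - 3655083/4339544 = -1200077/713275 - 3655083/4339544 = -7814866271713/3095288246600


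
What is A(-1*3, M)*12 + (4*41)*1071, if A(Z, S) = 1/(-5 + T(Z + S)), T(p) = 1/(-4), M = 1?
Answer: 1229492/7 ≈ 1.7564e+5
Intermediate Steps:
T(p) = -¼
A(Z, S) = -4/21 (A(Z, S) = 1/(-5 - ¼) = 1/(-21/4) = -4/21)
A(-1*3, M)*12 + (4*41)*1071 = -4/21*12 + (4*41)*1071 = -16/7 + 164*1071 = -16/7 + 175644 = 1229492/7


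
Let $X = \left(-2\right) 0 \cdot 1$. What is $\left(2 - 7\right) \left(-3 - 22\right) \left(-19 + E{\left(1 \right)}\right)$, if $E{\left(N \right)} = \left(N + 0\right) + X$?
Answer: $-2250$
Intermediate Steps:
$X = 0$ ($X = 0 \cdot 1 = 0$)
$E{\left(N \right)} = N$ ($E{\left(N \right)} = \left(N + 0\right) + 0 = N + 0 = N$)
$\left(2 - 7\right) \left(-3 - 22\right) \left(-19 + E{\left(1 \right)}\right) = \left(2 - 7\right) \left(-3 - 22\right) \left(-19 + 1\right) = - 5 \left(\left(-25\right) \left(-18\right)\right) = \left(-5\right) 450 = -2250$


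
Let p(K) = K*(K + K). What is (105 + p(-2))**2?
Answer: 12769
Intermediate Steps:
p(K) = 2*K**2 (p(K) = K*(2*K) = 2*K**2)
(105 + p(-2))**2 = (105 + 2*(-2)**2)**2 = (105 + 2*4)**2 = (105 + 8)**2 = 113**2 = 12769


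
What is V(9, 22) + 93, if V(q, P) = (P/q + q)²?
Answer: 18142/81 ≈ 223.98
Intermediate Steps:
V(q, P) = (q + P/q)²
V(9, 22) + 93 = (22 + 9²)²/9² + 93 = (22 + 81)²/81 + 93 = (1/81)*103² + 93 = (1/81)*10609 + 93 = 10609/81 + 93 = 18142/81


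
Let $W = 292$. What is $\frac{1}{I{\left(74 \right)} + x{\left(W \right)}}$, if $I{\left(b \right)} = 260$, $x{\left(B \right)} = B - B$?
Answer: $\frac{1}{260} \approx 0.0038462$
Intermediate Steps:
$x{\left(B \right)} = 0$
$\frac{1}{I{\left(74 \right)} + x{\left(W \right)}} = \frac{1}{260 + 0} = \frac{1}{260}$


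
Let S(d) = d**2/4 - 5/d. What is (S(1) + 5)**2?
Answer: 1/16 ≈ 0.062500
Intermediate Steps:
S(d) = -5/d + d**2/4 (S(d) = d**2*(1/4) - 5/d = d**2/4 - 5/d = -5/d + d**2/4)
(S(1) + 5)**2 = ((1/4)*(-20 + 1**3)/1 + 5)**2 = ((1/4)*1*(-20 + 1) + 5)**2 = ((1/4)*1*(-19) + 5)**2 = (-19/4 + 5)**2 = (1/4)**2 = 1/16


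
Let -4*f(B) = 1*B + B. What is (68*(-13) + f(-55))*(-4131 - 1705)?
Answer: 4998534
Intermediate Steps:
f(B) = -B/2 (f(B) = -(1*B + B)/4 = -(B + B)/4 = -B/2)
(68*(-13) + f(-55))*(-4131 - 1705) = (68*(-13) - 1/2*(-55))*(-4131 - 1705) = (-884 + 55/2)*(-5836) = -1713/2*(-5836) = 4998534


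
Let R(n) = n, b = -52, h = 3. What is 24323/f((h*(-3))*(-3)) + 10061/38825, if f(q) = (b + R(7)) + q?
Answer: -944159377/698850 ≈ -1351.0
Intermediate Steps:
f(q) = -45 + q (f(q) = (-52 + 7) + q = -45 + q)
24323/f((h*(-3))*(-3)) + 10061/38825 = 24323/(-45 + (3*(-3))*(-3)) + 10061/38825 = 24323/(-45 - 9*(-3)) + 10061*(1/38825) = 24323/(-45 + 27) + 10061/38825 = 24323/(-18) + 10061/38825 = 24323*(-1/18) + 10061/38825 = -24323/18 + 10061/38825 = -944159377/698850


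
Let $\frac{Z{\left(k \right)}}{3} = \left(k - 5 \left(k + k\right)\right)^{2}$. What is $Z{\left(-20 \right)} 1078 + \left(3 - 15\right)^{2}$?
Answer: $104781744$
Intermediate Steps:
$Z{\left(k \right)} = 243 k^{2}$ ($Z{\left(k \right)} = 3 \left(k - 5 \left(k + k\right)\right)^{2} = 3 \left(k - 5 \cdot 2 k\right)^{2} = 3 \left(k - 10 k\right)^{2} = 3 \left(- 9 k\right)^{2} = 3 \cdot 81 k^{2} = 243 k^{2}$)
$Z{\left(-20 \right)} 1078 + \left(3 - 15\right)^{2} = 243 \left(-20\right)^{2} \cdot 1078 + \left(3 - 15\right)^{2} = 243 \cdot 400 \cdot 1078 + \left(-12\right)^{2} = 97200 \cdot 1078 + 144 = 104781600 + 144 = 104781744$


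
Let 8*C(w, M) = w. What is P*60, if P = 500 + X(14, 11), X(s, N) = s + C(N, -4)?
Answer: 61845/2 ≈ 30923.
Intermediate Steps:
C(w, M) = w/8
X(s, N) = s + N/8
P = 4123/8 (P = 500 + (14 + (1/8)*11) = 500 + (14 + 11/8) = 500 + 123/8 = 4123/8 ≈ 515.38)
P*60 = (4123/8)*60 = 61845/2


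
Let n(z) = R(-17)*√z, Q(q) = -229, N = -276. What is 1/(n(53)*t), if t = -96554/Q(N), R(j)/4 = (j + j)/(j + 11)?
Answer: 687*√53/347980616 ≈ 1.4373e-5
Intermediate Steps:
R(j) = 8*j/(11 + j) (R(j) = 4*((j + j)/(j + 11)) = 4*((2*j)/(11 + j)) = 4*(2*j/(11 + j)) = 8*j/(11 + j))
n(z) = 68*√z/3 (n(z) = (8*(-17)/(11 - 17))*√z = (8*(-17)/(-6))*√z = (8*(-17)*(-⅙))*√z = 68*√z/3)
t = 96554/229 (t = -96554/(-229) = -96554*(-1/229) = 96554/229 ≈ 421.63)
1/(n(53)*t) = 1/(((68*√53/3))*(96554/229)) = (3*√53/3604)*(229/96554) = 687*√53/347980616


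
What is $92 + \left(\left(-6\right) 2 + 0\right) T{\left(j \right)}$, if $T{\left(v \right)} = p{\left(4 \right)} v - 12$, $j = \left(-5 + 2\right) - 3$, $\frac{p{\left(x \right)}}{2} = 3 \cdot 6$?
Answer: $2828$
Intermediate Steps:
$p{\left(x \right)} = 36$ ($p{\left(x \right)} = 2 \cdot 3 \cdot 6 = 2 \cdot 18 = 36$)
$j = -6$ ($j = -3 - 3 = -6$)
$T{\left(v \right)} = -12 + 36 v$ ($T{\left(v \right)} = 36 v - 12 = -12 + 36 v$)
$92 + \left(\left(-6\right) 2 + 0\right) T{\left(j \right)} = 92 + \left(\left(-6\right) 2 + 0\right) \left(-12 + 36 \left(-6\right)\right) = 92 + \left(-12 + 0\right) \left(-12 - 216\right) = 92 - -2736 = 92 + 2736 = 2828$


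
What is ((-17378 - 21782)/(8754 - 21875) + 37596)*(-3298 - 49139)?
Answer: -25869074304612/13121 ≈ -1.9716e+9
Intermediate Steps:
((-17378 - 21782)/(8754 - 21875) + 37596)*(-3298 - 49139) = (-39160/(-13121) + 37596)*(-52437) = (-39160*(-1/13121) + 37596)*(-52437) = (39160/13121 + 37596)*(-52437) = (493336276/13121)*(-52437) = -25869074304612/13121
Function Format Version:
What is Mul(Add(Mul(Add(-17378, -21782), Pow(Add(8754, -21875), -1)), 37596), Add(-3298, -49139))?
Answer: Rational(-25869074304612, 13121) ≈ -1.9716e+9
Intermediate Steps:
Mul(Add(Mul(Add(-17378, -21782), Pow(Add(8754, -21875), -1)), 37596), Add(-3298, -49139)) = Mul(Add(Mul(-39160, Pow(-13121, -1)), 37596), -52437) = Mul(Add(Mul(-39160, Rational(-1, 13121)), 37596), -52437) = Mul(Add(Rational(39160, 13121), 37596), -52437) = Mul(Rational(493336276, 13121), -52437) = Rational(-25869074304612, 13121)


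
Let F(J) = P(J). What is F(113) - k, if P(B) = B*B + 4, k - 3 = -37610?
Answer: 50380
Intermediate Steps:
k = -37607 (k = 3 - 37610 = -37607)
P(B) = 4 + B² (P(B) = B² + 4 = 4 + B²)
F(J) = 4 + J²
F(113) - k = (4 + 113²) - 1*(-37607) = (4 + 12769) + 37607 = 12773 + 37607 = 50380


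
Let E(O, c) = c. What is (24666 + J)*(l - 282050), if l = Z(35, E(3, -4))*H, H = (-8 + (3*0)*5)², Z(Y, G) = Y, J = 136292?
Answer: -45037657980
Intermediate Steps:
H = 64 (H = (-8 + 0*5)² = (-8 + 0)² = (-8)² = 64)
l = 2240 (l = 35*64 = 2240)
(24666 + J)*(l - 282050) = (24666 + 136292)*(2240 - 282050) = 160958*(-279810) = -45037657980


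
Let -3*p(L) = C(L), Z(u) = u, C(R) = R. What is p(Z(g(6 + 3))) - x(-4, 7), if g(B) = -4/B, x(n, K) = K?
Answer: -185/27 ≈ -6.8519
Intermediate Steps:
p(L) = -L/3
p(Z(g(6 + 3))) - x(-4, 7) = -(-4)/(3*(6 + 3)) - 1*7 = -(-4)/(3*9) - 7 = -1/3*(-4/9) - 7 = 4/27 - 7 = -185/27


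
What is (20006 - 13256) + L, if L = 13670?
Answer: 20420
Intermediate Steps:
(20006 - 13256) + L = (20006 - 13256) + 13670 = 6750 + 13670 = 20420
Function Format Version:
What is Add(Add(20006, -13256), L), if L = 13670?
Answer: 20420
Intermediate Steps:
Add(Add(20006, -13256), L) = Add(Add(20006, -13256), 13670) = Add(6750, 13670) = 20420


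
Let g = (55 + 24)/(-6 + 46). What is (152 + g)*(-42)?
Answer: -129339/20 ≈ -6467.0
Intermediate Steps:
g = 79/40 ≈ 1.9750
(152 + g)*(-42) = (152 + 79/40)*(-42) = (6159/40)*(-42) = -129339/20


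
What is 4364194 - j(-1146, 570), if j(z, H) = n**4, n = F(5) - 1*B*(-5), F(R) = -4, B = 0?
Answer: 4363938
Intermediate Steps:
n = -4 (n = -4 - 1*0*(-5) = -4 - 0*(-5) = -4 - 1*0 = -4 + 0 = -4)
j(z, H) = 256 (j(z, H) = (-4)**4 = 256)
4364194 - j(-1146, 570) = 4364194 - 1*256 = 4364194 - 256 = 4363938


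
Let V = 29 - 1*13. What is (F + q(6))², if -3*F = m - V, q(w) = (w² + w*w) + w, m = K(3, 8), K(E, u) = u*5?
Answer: 4900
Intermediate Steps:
K(E, u) = 5*u
m = 40 (m = 5*8 = 40)
V = 16 (V = 29 - 13 = 16)
q(w) = w + 2*w² (q(w) = (w² + w²) + w = 2*w² + w = w + 2*w²)
F = -8 (F = -(40 - 1*16)/3 = -(40 - 16)/3 = -⅓*24 = -8)
(F + q(6))² = (-8 + 6*(1 + 2*6))² = (-8 + 6*(1 + 12))² = (-8 + 6*13)² = (-8 + 78)² = 70² = 4900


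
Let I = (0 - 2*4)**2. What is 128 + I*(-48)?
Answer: -2944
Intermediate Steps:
I = 64 (I = (0 - 8)**2 = (-8)**2 = 64)
128 + I*(-48) = 128 + 64*(-48) = 128 - 3072 = -2944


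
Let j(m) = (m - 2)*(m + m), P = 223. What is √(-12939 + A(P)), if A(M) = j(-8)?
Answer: I*√12779 ≈ 113.04*I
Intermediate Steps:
j(m) = 2*m*(-2 + m) (j(m) = (-2 + m)*(2*m) = 2*m*(-2 + m))
A(M) = 160 (A(M) = 2*(-8)*(-2 - 8) = 2*(-8)*(-10) = 160)
√(-12939 + A(P)) = √(-12939 + 160) = √(-12779) = I*√12779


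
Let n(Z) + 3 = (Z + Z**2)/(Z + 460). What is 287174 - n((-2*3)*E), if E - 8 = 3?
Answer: 56571724/197 ≈ 2.8717e+5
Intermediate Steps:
E = 11 (E = 8 + 3 = 11)
n(Z) = -3 + (Z + Z**2)/(460 + Z) (n(Z) = -3 + (Z + Z**2)/(Z + 460) = -3 + (Z + Z**2)/(460 + Z))
287174 - n((-2*3)*E) = 287174 - (-1380 + (-2*3*11)**2 - 2*(-2*3)*11)/(460 - 2*3*11) = 287174 - (-1380 + (-6*11)**2 - (-12)*11)/(460 - 6*11) = 287174 - (-1380 + (-66)**2 - 2*(-66))/(460 - 66) = 287174 - (-1380 + 4356 + 132)/394 = 287174 - 3108/394 = 287174 - 1*1554/197 = 287174 - 1554/197 = 56571724/197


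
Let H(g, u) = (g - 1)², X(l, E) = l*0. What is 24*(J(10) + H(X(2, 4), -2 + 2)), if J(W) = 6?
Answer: 168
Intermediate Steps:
X(l, E) = 0
H(g, u) = (-1 + g)²
24*(J(10) + H(X(2, 4), -2 + 2)) = 24*(6 + (-1 + 0)²) = 24*(6 + (-1)²) = 24*(6 + 1) = 24*7 = 168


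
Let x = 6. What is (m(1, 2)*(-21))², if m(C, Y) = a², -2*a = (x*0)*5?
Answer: 0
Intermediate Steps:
a = 0 (a = -6*0*5/2 = -0*5 = -½*0 = 0)
m(C, Y) = 0 (m(C, Y) = 0² = 0)
(m(1, 2)*(-21))² = (0*(-21))² = 0² = 0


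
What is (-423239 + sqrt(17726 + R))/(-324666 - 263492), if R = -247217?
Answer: 423239/588158 - 3*I*sqrt(25499)/588158 ≈ 0.7196 - 0.0008145*I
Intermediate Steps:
(-423239 + sqrt(17726 + R))/(-324666 - 263492) = (-423239 + sqrt(17726 - 247217))/(-324666 - 263492) = (-423239 + sqrt(-229491))/(-588158) = (-423239 + 3*I*sqrt(25499))*(-1/588158) = 423239/588158 - 3*I*sqrt(25499)/588158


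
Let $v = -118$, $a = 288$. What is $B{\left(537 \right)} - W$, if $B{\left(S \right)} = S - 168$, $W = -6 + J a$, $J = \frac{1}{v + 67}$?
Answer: $\frac{6471}{17} \approx 380.65$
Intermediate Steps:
$J = - \frac{1}{51}$ ($J = \frac{1}{-118 + 67} = \frac{1}{-51} = - \frac{1}{51} \approx -0.019608$)
$W = - \frac{198}{17}$ ($W = -6 - \frac{96}{17} = - \frac{198}{17} \approx -11.647$)
$B{\left(S \right)} = -168 + S$
$B{\left(537 \right)} - W = \left(-168 + 537\right) - - \frac{198}{17} = 369 + \frac{198}{17} = \frac{6471}{17}$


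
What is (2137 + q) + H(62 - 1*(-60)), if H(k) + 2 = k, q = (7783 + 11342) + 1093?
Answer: 22475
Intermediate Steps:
q = 20218 (q = 19125 + 1093 = 20218)
H(k) = -2 + k
(2137 + q) + H(62 - 1*(-60)) = (2137 + 20218) + (-2 + (62 - 1*(-60))) = 22355 + (-2 + (62 + 60)) = 22355 + (-2 + 122) = 22355 + 120 = 22475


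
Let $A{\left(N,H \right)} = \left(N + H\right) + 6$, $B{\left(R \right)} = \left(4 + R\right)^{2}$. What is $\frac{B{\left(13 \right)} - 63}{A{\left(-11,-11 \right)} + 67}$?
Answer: $\frac{226}{51} \approx 4.4314$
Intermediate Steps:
$A{\left(N,H \right)} = 6 + H + N$ ($A{\left(N,H \right)} = \left(H + N\right) + 6 = 6 + H + N$)
$\frac{B{\left(13 \right)} - 63}{A{\left(-11,-11 \right)} + 67} = \frac{\left(4 + 13\right)^{2} - 63}{\left(6 - 11 - 11\right) + 67} = \frac{17^{2} - 63}{-16 + 67} = \frac{289 - 63}{51} = 226 \cdot \frac{1}{51} = \frac{226}{51}$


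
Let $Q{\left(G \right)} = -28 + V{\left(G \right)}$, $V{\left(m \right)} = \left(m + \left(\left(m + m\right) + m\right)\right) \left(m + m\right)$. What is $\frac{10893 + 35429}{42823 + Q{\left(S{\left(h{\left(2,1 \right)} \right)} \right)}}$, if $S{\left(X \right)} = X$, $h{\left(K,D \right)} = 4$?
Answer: $\frac{46322}{42923} \approx 1.0792$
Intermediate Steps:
$V{\left(m \right)} = 8 m^{2}$ ($V{\left(m \right)} = \left(m + \left(2 m + m\right)\right) 2 m = \left(m + 3 m\right) 2 m = 4 m 2 m = 8 m^{2}$)
$Q{\left(G \right)} = -28 + 8 G^{2}$
$\frac{10893 + 35429}{42823 + Q{\left(S{\left(h{\left(2,1 \right)} \right)} \right)}} = \frac{10893 + 35429}{42823 - \left(28 - 8 \cdot 4^{2}\right)} = \frac{46322}{42823 + \left(-28 + 8 \cdot 16\right)} = \frac{46322}{42823 + \left(-28 + 128\right)} = \frac{46322}{42823 + 100} = \frac{46322}{42923}$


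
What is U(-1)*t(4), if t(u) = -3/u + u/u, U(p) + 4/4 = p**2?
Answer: 0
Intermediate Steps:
U(p) = -1 + p**2
t(u) = 1 - 3/u (t(u) = -3/u + 1 = 1 - 3/u)
U(-1)*t(4) = (-1 + (-1)**2)*((-3 + 4)/4) = (-1 + 1)*((1/4)*1) = 0*(1/4) = 0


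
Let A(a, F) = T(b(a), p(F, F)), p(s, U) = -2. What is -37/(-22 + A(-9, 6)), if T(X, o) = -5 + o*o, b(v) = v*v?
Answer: 37/23 ≈ 1.6087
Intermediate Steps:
b(v) = v²
T(X, o) = -5 + o²
A(a, F) = -1 (A(a, F) = -5 + (-2)² = -5 + 4 = -1)
-37/(-22 + A(-9, 6)) = -37/(-22 - 1) = -37/(-23) = -37*(-1/23) = 37/23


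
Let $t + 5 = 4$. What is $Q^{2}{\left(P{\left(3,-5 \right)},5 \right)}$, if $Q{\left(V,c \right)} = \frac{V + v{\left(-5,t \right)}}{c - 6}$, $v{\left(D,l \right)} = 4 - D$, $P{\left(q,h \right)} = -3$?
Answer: $36$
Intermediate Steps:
$t = -1$ ($t = -5 + 4 = -1$)
$Q{\left(V,c \right)} = \frac{9 + V}{-6 + c}$ ($Q{\left(V,c \right)} = \frac{V + \left(4 - -5\right)}{c - 6} = \frac{V + \left(4 + 5\right)}{-6 + c} = \frac{V + 9}{-6 + c} = \frac{9 + V}{-6 + c}$)
$Q^{2}{\left(P{\left(3,-5 \right)},5 \right)} = \left(\frac{9 - 3}{-6 + 5}\right)^{2} = \left(\frac{1}{-1} \cdot 6\right)^{2} = \left(\left(-1\right) 6\right)^{2} = \left(-6\right)^{2} = 36$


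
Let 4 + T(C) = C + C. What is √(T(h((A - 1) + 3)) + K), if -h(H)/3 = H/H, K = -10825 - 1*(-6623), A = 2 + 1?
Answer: 18*I*√13 ≈ 64.9*I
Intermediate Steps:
A = 3
K = -4202 (K = -10825 + 6623 = -4202)
h(H) = -3 (h(H) = -3*H/H = -3*1 = -3)
T(C) = -4 + 2*C (T(C) = -4 + (C + C) = -4 + 2*C)
√(T(h((A - 1) + 3)) + K) = √((-4 + 2*(-3)) - 4202) = √((-4 - 6) - 4202) = √(-10 - 4202) = √(-4212) = 18*I*√13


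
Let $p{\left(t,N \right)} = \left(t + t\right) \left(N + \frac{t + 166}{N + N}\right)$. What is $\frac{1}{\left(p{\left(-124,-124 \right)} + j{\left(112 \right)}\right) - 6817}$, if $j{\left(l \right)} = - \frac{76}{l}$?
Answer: $\frac{28}{671337} \approx 4.1708 \cdot 10^{-5}$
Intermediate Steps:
$p{\left(t,N \right)} = 2 t \left(N + \frac{166 + t}{2 N}\right)$
$\frac{1}{\left(p{\left(-124,-124 \right)} + j{\left(112 \right)}\right) - 6817} = \frac{1}{\left(- \frac{124 \left(166 - 124 + 2 \left(-124\right)^{2}\right)}{-124} - \frac{76}{112}\right) - 6817} = \frac{1}{\left(\left(-124\right) \left(- \frac{1}{124}\right) \left(166 - 124 + 2 \cdot 15376\right) - \frac{19}{28}\right) - 6817} = \frac{1}{\left(\left(-124\right) \left(- \frac{1}{124}\right) \left(166 - 124 + 30752\right) - \frac{19}{28}\right) - 6817} = \frac{1}{\left(\left(-124\right) \left(- \frac{1}{124}\right) 30794 - \frac{19}{28}\right) - 6817} = \frac{1}{\left(30794 - \frac{19}{28}\right) - 6817} = \frac{1}{\frac{862213}{28} - 6817} = \frac{1}{\frac{671337}{28}} = \frac{28}{671337}$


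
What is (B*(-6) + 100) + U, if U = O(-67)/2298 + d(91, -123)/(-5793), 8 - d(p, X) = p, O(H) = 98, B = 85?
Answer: -303182794/739573 ≈ -409.94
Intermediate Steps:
d(p, X) = 8 - p
U = 42136/739573 (U = 98/2298 + (8 - 1*91)/(-5793) = 98*(1/2298) + (8 - 91)*(-1/5793) = 49/1149 - 83*(-1/5793) = 49/1149 + 83/5793 = 42136/739573 ≈ 0.056973)
(B*(-6) + 100) + U = (85*(-6) + 100) + 42136/739573 = (-510 + 100) + 42136/739573 = -410 + 42136/739573 = -303182794/739573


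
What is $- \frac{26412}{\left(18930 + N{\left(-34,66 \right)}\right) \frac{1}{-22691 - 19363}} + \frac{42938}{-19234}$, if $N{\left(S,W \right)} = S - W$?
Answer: $\frac{5340744266873}{90544055} \approx 58985.0$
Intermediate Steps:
$- \frac{26412}{\left(18930 + N{\left(-34,66 \right)}\right) \frac{1}{-22691 - 19363}} + \frac{42938}{-19234} = - \frac{26412}{\left(18930 - 100\right) \frac{1}{-22691 - 19363}} + \frac{42938}{-19234} = - \frac{26412}{\left(18930 - 100\right) \frac{1}{-42054}} + 42938 \left(- \frac{1}{19234}\right) = - \frac{26412}{\left(18930 - 100\right) \left(- \frac{1}{42054}\right)} - \frac{21469}{9617} = - \frac{26412}{18830 \left(- \frac{1}{42054}\right)} - \frac{21469}{9617} = - \frac{26412}{- \frac{9415}{21027}} - \frac{21469}{9617} = \left(-26412\right) \left(- \frac{21027}{9415}\right) - \frac{21469}{9617} = \frac{555365124}{9415} - \frac{21469}{9617} = \frac{5340744266873}{90544055}$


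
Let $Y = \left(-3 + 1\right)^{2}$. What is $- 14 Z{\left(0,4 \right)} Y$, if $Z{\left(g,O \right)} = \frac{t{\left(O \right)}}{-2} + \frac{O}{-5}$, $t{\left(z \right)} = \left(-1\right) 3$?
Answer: $- \frac{196}{5} \approx -39.2$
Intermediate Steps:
$t{\left(z \right)} = -3$
$Z{\left(g,O \right)} = \frac{3}{2} - \frac{O}{5}$ ($Z{\left(g,O \right)} = - \frac{3}{-2} + \frac{O}{-5} = \left(-3\right) \left(- \frac{1}{2}\right) + O \left(- \frac{1}{5}\right) = \frac{3}{2} - \frac{O}{5}$)
$Y = 4$ ($Y = \left(-2\right)^{2} = 4$)
$- 14 Z{\left(0,4 \right)} Y = - 14 \left(\frac{3}{2} - \frac{4}{5}\right) 4 = \left(-14\right) \frac{7}{10} \cdot 4 = \left(- \frac{49}{5}\right) 4 = - \frac{196}{5}$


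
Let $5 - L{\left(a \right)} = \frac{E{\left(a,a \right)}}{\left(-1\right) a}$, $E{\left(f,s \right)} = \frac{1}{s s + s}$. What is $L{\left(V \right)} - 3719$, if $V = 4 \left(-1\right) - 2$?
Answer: $- \frac{668521}{180} \approx -3714.0$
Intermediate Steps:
$E{\left(f,s \right)} = \frac{1}{s + s^{2}}$ ($E{\left(f,s \right)} = \frac{1}{s^{2} + s} = \frac{1}{s + s^{2}}$)
$V = -6$ ($V = -4 - 2 = -6$)
$L{\left(a \right)} = 5 + \frac{1}{a^{2} \left(1 + a\right)}$ ($L{\left(a \right)} = 5 - \frac{\frac{1}{a} \frac{1}{1 + a}}{\left(-1\right) a} = 5 - \frac{1}{a \left(1 + a\right)} \left(- \frac{1}{a}\right) = 5 - - \frac{1}{a^{2} \left(1 + a\right)} = 5 + \frac{1}{a^{2} \left(1 + a\right)}$)
$L{\left(V \right)} - 3719 = \left(5 + \frac{1}{36 \left(1 - 6\right)}\right) - 3719 = \left(5 + \frac{1}{36 \left(-5\right)}\right) - 3719 = \left(5 + \frac{1}{36} \left(- \frac{1}{5}\right)\right) - 3719 = \left(5 - \frac{1}{180}\right) - 3719 = \frac{899}{180} - 3719 = - \frac{668521}{180}$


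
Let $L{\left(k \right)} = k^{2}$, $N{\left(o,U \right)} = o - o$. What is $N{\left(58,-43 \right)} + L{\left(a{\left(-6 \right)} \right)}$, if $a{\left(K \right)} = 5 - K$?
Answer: $121$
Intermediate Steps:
$N{\left(o,U \right)} = 0$
$N{\left(58,-43 \right)} + L{\left(a{\left(-6 \right)} \right)} = 0 + \left(5 - -6\right)^{2} = 0 + \left(5 + 6\right)^{2} = 0 + 11^{2} = 0 + 121 = 121$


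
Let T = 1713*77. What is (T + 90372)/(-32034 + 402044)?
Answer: 222273/370010 ≈ 0.60072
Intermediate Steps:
T = 131901
(T + 90372)/(-32034 + 402044) = (131901 + 90372)/(-32034 + 402044) = 222273/370010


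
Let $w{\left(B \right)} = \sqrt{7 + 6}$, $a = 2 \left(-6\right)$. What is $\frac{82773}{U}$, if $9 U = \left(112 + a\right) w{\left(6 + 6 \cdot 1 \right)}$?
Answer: $\frac{744957 \sqrt{13}}{1300} \approx 2066.1$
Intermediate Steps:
$a = -12$
$w{\left(B \right)} = \sqrt{13}$
$U = \frac{100 \sqrt{13}}{9}$ ($U = \frac{\left(112 - 12\right) \sqrt{13}}{9} = \frac{100 \sqrt{13}}{9} \approx 40.062$)
$\frac{82773}{U} = \frac{82773}{\frac{100}{9} \sqrt{13}} = 82773 \frac{9 \sqrt{13}}{1300} = \frac{744957 \sqrt{13}}{1300}$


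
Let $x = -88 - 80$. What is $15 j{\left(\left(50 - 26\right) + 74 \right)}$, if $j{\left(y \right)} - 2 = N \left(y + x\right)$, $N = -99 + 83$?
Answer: $16830$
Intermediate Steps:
$N = -16$
$x = -168$ ($x = -88 - 80 = -168$)
$j{\left(y \right)} = 2690 - 16 y$ ($j{\left(y \right)} = 2 - 16 \left(y - 168\right) = 2 - 16 \left(-168 + y\right) = 2 - \left(-2688 + 16 y\right) = 2690 - 16 y$)
$15 j{\left(\left(50 - 26\right) + 74 \right)} = 15 \left(2690 - 16 \left(\left(50 - 26\right) + 74\right)\right) = 15 \left(2690 - 16 \left(24 + 74\right)\right) = 15 \left(2690 - 1568\right) = 15 \cdot 1122 = 16830$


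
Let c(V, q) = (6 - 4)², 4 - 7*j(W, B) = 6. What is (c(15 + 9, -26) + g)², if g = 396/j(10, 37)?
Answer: 1909924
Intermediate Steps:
j(W, B) = -2/7 (j(W, B) = 4/7 - ⅐*6 = 4/7 - 6/7 = -2/7)
c(V, q) = 4 (c(V, q) = 2² = 4)
g = -1386 (g = 396/(-2/7) = 396*(-7/2) = -1386)
(c(15 + 9, -26) + g)² = (4 - 1386)² = (-1382)² = 1909924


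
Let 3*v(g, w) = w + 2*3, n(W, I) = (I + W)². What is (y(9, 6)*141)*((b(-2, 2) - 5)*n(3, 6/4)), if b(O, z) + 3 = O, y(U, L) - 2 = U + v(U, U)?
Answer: -456840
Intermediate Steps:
v(g, w) = 2 + w/3 (v(g, w) = (w + 2*3)/3 = (w + 6)/3 = (6 + w)/3 = 2 + w/3)
y(U, L) = 4 + 4*U/3 (y(U, L) = 2 + (U + (2 + U/3)) = 2 + (2 + 4*U/3) = 4 + 4*U/3)
b(O, z) = -3 + O
(y(9, 6)*141)*((b(-2, 2) - 5)*n(3, 6/4)) = ((4 + (4/3)*9)*141)*(((-3 - 2) - 5)*(6/4 + 3)²) = ((4 + 12)*141)*((-5 - 5)*(6*(¼) + 3)²) = (16*141)*(-10*(3/2 + 3)²) = 2256*(-10*(9/2)²) = 2256*(-10*81/4) = 2256*(-405/2) = -456840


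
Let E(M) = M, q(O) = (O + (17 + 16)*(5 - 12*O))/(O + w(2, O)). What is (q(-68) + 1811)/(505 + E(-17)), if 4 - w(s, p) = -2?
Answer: 85257/30256 ≈ 2.8179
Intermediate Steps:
w(s, p) = 6 (w(s, p) = 4 - 1*(-2) = 4 + 2 = 6)
q(O) = (165 - 395*O)/(6 + O) (q(O) = (O + (17 + 16)*(5 - 12*O))/(O + 6) = (O + 33*(5 - 12*O))/(6 + O) = (O + (165 - 396*O))/(6 + O) = (165 - 395*O)/(6 + O))
(q(-68) + 1811)/(505 + E(-17)) = (5*(33 - 79*(-68))/(6 - 68) + 1811)/(505 - 17) = (5*(33 + 5372)/(-62) + 1811)/488 = (5*(-1/62)*5405 + 1811)*(1/488) = (-27025/62 + 1811)*(1/488) = (85257/62)*(1/488) = 85257/30256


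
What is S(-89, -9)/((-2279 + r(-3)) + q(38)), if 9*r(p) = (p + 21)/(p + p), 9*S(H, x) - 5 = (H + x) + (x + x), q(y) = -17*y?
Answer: 37/8776 ≈ 0.0042160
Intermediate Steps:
S(H, x) = 5/9 + x/3 + H/9 (S(H, x) = 5/9 + ((H + x) + (x + x))/9 = 5/9 + ((H + x) + 2*x)/9 = 5/9 + (H + 3*x)/9 = 5/9 + (x/3 + H/9) = 5/9 + x/3 + H/9)
r(p) = (21 + p)/(18*p) (r(p) = ((p + 21)/(p + p))/9 = ((21 + p)/((2*p)))/9 = ((21 + p)*(1/(2*p)))/9 = ((21 + p)/(2*p))/9 = (21 + p)/(18*p))
S(-89, -9)/((-2279 + r(-3)) + q(38)) = (5/9 + (⅓)*(-9) + (⅑)*(-89))/((-2279 + (1/18)*(21 - 3)/(-3)) - 17*38) = (5/9 - 3 - 89/9)/((-2279 + (1/18)*(-⅓)*18) - 646) = -37/(3*((-2279 - ⅓) - 646)) = -37/(3*(-6838/3 - 646)) = -37/(3*(-8776/3)) = -37/3*(-3/8776) = 37/8776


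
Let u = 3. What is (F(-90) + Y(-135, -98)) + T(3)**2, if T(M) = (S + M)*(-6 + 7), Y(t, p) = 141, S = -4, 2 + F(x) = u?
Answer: 143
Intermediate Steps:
F(x) = 1 (F(x) = -2 + 3 = 1)
T(M) = -4 + M (T(M) = (-4 + M)*(-6 + 7) = (-4 + M)*1 = -4 + M)
(F(-90) + Y(-135, -98)) + T(3)**2 = (1 + 141) + (-4 + 3)**2 = 142 + (-1)**2 = 142 + 1 = 143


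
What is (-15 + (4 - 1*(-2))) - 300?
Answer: -309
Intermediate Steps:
(-15 + (4 - 1*(-2))) - 300 = (-15 + (4 + 2)) - 300 = (-15 + 6) - 300 = -9 - 300 = -309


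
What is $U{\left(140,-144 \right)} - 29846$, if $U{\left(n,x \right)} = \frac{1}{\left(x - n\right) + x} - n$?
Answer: $- \frac{12834009}{428} \approx -29986.0$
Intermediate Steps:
$U{\left(n,x \right)} = \frac{1}{- n + 2 x} - n$
$U{\left(140,-144 \right)} - 29846 = \frac{-1 - 140^{2} + 2 \cdot 140 \left(-144\right)}{140 - -288} - 29846 = \frac{-1 - 19600 - 40320}{140 + 288} - 29846 = \frac{-1 - 19600 - 40320}{428} - 29846 = \frac{1}{428} \left(-59921\right) - 29846 = - \frac{59921}{428} - 29846 = - \frac{12834009}{428}$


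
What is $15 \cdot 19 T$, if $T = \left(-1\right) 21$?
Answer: $-5985$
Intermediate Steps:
$T = -21$
$15 \cdot 19 T = 15 \cdot 19 \left(-21\right) = 285 \left(-21\right) = -5985$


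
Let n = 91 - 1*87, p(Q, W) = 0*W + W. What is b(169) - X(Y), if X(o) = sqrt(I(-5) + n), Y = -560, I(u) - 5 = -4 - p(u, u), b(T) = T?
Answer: 169 - sqrt(10) ≈ 165.84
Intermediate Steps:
p(Q, W) = W (p(Q, W) = 0 + W = W)
I(u) = 1 - u (I(u) = 5 + (-4 - u) = 1 - u)
n = 4 (n = 91 - 87 = 4)
X(o) = sqrt(10) (X(o) = sqrt((1 - 1*(-5)) + 4) = sqrt((1 + 5) + 4) = sqrt(6 + 4) = sqrt(10))
b(169) - X(Y) = 169 - sqrt(10)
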